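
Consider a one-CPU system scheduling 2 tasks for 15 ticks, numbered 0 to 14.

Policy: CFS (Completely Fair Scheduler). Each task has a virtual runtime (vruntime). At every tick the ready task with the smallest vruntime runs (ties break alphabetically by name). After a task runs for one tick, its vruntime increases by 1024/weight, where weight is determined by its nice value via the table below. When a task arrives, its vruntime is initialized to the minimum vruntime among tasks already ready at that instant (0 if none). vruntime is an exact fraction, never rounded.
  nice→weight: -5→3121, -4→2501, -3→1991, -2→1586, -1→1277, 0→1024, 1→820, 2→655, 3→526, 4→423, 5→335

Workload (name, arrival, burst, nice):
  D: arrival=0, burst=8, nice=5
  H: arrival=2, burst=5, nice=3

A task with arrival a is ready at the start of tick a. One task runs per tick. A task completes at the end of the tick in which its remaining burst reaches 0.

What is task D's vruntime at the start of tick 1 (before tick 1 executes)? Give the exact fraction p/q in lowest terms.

vruntime(D, start of tick 1) = 1024/335

t=0: vr[D=0] → run D
t=1: vr[D=1024/335] → run D
t=2: vr[D=2048/335 H=2048/335] → run D
t=3: vr[D=3072/335 H=2048/335] → run H
t=4: vr[D=3072/335 H=710144/88105] → run H
t=5: vr[D=3072/335 H=881664/88105] → run D
t=6: vr[D=4096/335 H=881664/88105] → run H
t=7: vr[D=4096/335 H=1053184/88105] → run H
t=8: vr[D=4096/335 H=1224704/88105] → run D
t=9: vr[D=1024/67 H=1224704/88105] → run H
t=10: vr[D=1024/67] → run D
t=11: vr[D=6144/335] → run D
t=12: vr[D=7168/335] → run D
t=13: (idle)
t=14: (idle)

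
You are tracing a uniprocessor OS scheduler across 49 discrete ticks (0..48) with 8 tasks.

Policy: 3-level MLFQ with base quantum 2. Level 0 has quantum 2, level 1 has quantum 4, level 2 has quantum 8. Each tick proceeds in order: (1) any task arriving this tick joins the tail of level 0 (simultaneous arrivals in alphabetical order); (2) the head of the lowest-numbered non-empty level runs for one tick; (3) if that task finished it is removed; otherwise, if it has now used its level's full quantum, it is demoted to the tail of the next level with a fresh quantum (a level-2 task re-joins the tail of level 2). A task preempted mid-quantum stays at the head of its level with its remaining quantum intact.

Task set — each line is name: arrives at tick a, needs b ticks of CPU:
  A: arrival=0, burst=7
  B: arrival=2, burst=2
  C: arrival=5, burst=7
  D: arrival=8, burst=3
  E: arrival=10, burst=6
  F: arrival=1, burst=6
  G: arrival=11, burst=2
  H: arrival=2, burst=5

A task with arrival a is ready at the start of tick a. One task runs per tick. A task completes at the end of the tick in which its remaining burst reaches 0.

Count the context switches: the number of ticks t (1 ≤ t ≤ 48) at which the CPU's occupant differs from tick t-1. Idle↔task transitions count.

t=0: L0/L1/L2 = A/-/- → run A
t=1: L0/L1/L2 = AF/-/- → run A
t=2: L0/L1/L2 = FBH/A/- → run F
t=3: L0/L1/L2 = FBH/A/- → run F
t=4: L0/L1/L2 = BH/AF/- → run B
t=5: L0/L1/L2 = BHC/AF/- → run B
t=6: L0/L1/L2 = HC/AF/- → run H
t=7: L0/L1/L2 = HC/AF/- → run H
t=8: L0/L1/L2 = CD/AFH/- → run C
t=9: L0/L1/L2 = CD/AFH/- → run C
t=10: L0/L1/L2 = DE/AFHC/- → run D
t=11: L0/L1/L2 = DEG/AFHC/- → run D
t=12: L0/L1/L2 = EG/AFHCD/- → run E
t=13: L0/L1/L2 = EG/AFHCD/- → run E
t=14: L0/L1/L2 = G/AFHCDE/- → run G
t=15: L0/L1/L2 = G/AFHCDE/- → run G
t=16: L0/L1/L2 = -/AFHCDE/- → run A
t=17: L0/L1/L2 = -/AFHCDE/- → run A
t=18: L0/L1/L2 = -/AFHCDE/- → run A
t=19: L0/L1/L2 = -/AFHCDE/- → run A
t=20: L0/L1/L2 = -/FHCDE/A → run F
t=21: L0/L1/L2 = -/FHCDE/A → run F
t=22: L0/L1/L2 = -/FHCDE/A → run F
t=23: L0/L1/L2 = -/FHCDE/A → run F
t=24: L0/L1/L2 = -/HCDE/A → run H
t=25: L0/L1/L2 = -/HCDE/A → run H
t=26: L0/L1/L2 = -/HCDE/A → run H
t=27: L0/L1/L2 = -/CDE/A → run C
t=28: L0/L1/L2 = -/CDE/A → run C
t=29: L0/L1/L2 = -/CDE/A → run C
t=30: L0/L1/L2 = -/CDE/A → run C
t=31: L0/L1/L2 = -/DE/AC → run D
t=32: L0/L1/L2 = -/E/AC → run E
t=33: L0/L1/L2 = -/E/AC → run E
t=34: L0/L1/L2 = -/E/AC → run E
t=35: L0/L1/L2 = -/E/AC → run E
t=36: L0/L1/L2 = -/-/AC → run A
t=37: L0/L1/L2 = -/-/C → run C
t=38: (idle)
t=39: (idle)
t=40: (idle)
t=41: (idle)
t=42: (idle)
t=43: (idle)
t=44: (idle)
t=45: (idle)
t=46: (idle)
t=47: (idle)
t=48: (idle)

context switches = 16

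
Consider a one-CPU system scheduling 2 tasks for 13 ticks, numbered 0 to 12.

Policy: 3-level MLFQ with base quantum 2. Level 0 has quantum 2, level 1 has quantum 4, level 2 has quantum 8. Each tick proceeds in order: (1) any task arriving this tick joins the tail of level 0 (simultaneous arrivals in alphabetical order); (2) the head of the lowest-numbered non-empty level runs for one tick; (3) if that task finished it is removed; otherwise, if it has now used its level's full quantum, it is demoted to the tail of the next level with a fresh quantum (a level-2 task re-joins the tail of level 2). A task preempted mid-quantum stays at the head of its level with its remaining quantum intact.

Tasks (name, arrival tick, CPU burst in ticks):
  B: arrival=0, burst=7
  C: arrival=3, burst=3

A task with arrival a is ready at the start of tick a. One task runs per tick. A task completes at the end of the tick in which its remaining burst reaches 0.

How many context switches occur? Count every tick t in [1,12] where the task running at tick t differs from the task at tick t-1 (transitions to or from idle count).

context switches = 5

t=0: L0/L1/L2 = B/-/- → run B
t=1: L0/L1/L2 = B/-/- → run B
t=2: L0/L1/L2 = -/B/- → run B
t=3: L0/L1/L2 = C/B/- → run C
t=4: L0/L1/L2 = C/B/- → run C
t=5: L0/L1/L2 = -/BC/- → run B
t=6: L0/L1/L2 = -/BC/- → run B
t=7: L0/L1/L2 = -/BC/- → run B
t=8: L0/L1/L2 = -/C/B → run C
t=9: L0/L1/L2 = -/-/B → run B
t=10: (idle)
t=11: (idle)
t=12: (idle)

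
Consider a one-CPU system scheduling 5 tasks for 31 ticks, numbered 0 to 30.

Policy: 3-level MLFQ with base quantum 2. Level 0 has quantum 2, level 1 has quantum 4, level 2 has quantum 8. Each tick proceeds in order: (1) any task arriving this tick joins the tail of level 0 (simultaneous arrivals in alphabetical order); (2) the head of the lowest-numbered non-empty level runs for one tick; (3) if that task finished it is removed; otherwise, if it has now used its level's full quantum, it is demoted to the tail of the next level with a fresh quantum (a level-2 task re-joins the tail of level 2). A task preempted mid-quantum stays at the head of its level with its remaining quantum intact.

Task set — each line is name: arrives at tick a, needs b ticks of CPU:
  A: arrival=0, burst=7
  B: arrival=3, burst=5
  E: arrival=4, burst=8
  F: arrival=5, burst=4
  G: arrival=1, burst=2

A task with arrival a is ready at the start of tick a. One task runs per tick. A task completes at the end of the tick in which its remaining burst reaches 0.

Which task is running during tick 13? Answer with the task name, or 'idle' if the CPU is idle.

t=0: L0/L1/L2 = A/-/- → run A
t=1: L0/L1/L2 = AG/-/- → run A
t=2: L0/L1/L2 = G/A/- → run G
t=3: L0/L1/L2 = GB/A/- → run G
t=4: L0/L1/L2 = BE/A/- → run B
t=5: L0/L1/L2 = BEF/A/- → run B
t=6: L0/L1/L2 = EF/AB/- → run E
t=7: L0/L1/L2 = EF/AB/- → run E
t=8: L0/L1/L2 = F/ABE/- → run F
t=9: L0/L1/L2 = F/ABE/- → run F
t=10: L0/L1/L2 = -/ABEF/- → run A
t=11: L0/L1/L2 = -/ABEF/- → run A
t=12: L0/L1/L2 = -/ABEF/- → run A
t=13: L0/L1/L2 = -/ABEF/- → run A
t=14: L0/L1/L2 = -/BEF/A → run B
t=15: L0/L1/L2 = -/BEF/A → run B
t=16: L0/L1/L2 = -/BEF/A → run B
t=17: L0/L1/L2 = -/EF/A → run E
t=18: L0/L1/L2 = -/EF/A → run E
t=19: L0/L1/L2 = -/EF/A → run E
t=20: L0/L1/L2 = -/EF/A → run E
t=21: L0/L1/L2 = -/F/AE → run F
t=22: L0/L1/L2 = -/F/AE → run F
t=23: L0/L1/L2 = -/-/AE → run A
t=24: L0/L1/L2 = -/-/E → run E
t=25: L0/L1/L2 = -/-/E → run E
t=26: (idle)
t=27: (idle)
t=28: (idle)
t=29: (idle)
t=30: (idle)

running at tick 13 = A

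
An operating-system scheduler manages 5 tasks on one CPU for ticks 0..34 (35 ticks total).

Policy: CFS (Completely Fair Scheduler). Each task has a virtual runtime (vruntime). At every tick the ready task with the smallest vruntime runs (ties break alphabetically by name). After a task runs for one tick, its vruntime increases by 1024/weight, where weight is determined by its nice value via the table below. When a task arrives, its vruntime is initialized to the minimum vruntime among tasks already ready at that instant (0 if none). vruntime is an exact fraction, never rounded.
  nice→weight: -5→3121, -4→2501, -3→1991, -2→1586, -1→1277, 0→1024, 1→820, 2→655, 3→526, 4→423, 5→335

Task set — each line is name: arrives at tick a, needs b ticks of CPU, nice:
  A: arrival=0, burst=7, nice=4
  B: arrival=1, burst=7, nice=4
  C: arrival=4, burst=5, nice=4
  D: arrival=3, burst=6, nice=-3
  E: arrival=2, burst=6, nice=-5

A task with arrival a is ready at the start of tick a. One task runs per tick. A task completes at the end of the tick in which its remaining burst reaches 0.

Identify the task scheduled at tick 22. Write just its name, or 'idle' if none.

t=0: vr[A=0] → run A
t=1: vr[A=1024/423 B=1024/423] → run A
t=2: vr[A=2048/423 B=1024/423 E=1024/423] → run B
t=3: vr[A=2048/423 B=2048/423 D=1024/423 E=1024/423] → run D
t=4: vr[A=2048/423 B=2048/423 C=1024/423 D=2471936/842193 E=1024/423] → run C
t=5: vr[A=2048/423 B=2048/423 C=2048/423 D=2471936/842193 E=1024/423] → run E
t=6: vr[A=2048/423 B=2048/423 C=2048/423 D=2471936/842193 E=3629056/1320183] → run E
t=7: vr[A=2048/423 B=2048/423 C=2048/423 D=2471936/842193 E=4062208/1320183] → run D
t=8: vr[A=2048/423 B=2048/423 C=2048/423 D=2905088/842193 E=4062208/1320183] → run E
t=9: vr[A=2048/423 B=2048/423 C=2048/423 D=2905088/842193 E=4495360/1320183] → run E
t=10: vr[A=2048/423 B=2048/423 C=2048/423 D=2905088/842193 E=4928512/1320183] → run D
t=11: vr[A=2048/423 B=2048/423 C=2048/423 D=3338240/842193 E=4928512/1320183] → run E
t=12: vr[A=2048/423 B=2048/423 C=2048/423 D=3338240/842193 E=5361664/1320183] → run D
t=13: vr[A=2048/423 B=2048/423 C=2048/423 D=3771392/842193 E=5361664/1320183] → run E
t=14: vr[A=2048/423 B=2048/423 C=2048/423 D=3771392/842193] → run D
t=15: vr[A=2048/423 B=2048/423 C=2048/423 D=4204544/842193] → run A
t=16: vr[A=1024/141 B=2048/423 C=2048/423 D=4204544/842193] → run B
t=17: vr[A=1024/141 B=1024/141 C=2048/423 D=4204544/842193] → run C
t=18: vr[A=1024/141 B=1024/141 C=1024/141 D=4204544/842193] → run D
t=19: vr[A=1024/141 B=1024/141 C=1024/141] → run A
t=20: vr[A=4096/423 B=1024/141 C=1024/141] → run B
t=21: vr[A=4096/423 B=4096/423 C=1024/141] → run C
t=22: vr[A=4096/423 B=4096/423 C=4096/423] → run A
t=23: vr[A=5120/423 B=4096/423 C=4096/423] → run B
t=24: vr[A=5120/423 B=5120/423 C=4096/423] → run C
t=25: vr[A=5120/423 B=5120/423 C=5120/423] → run A
t=26: vr[A=2048/141 B=5120/423 C=5120/423] → run B
t=27: vr[A=2048/141 B=2048/141 C=5120/423] → run C
t=28: vr[A=2048/141 B=2048/141] → run A
t=29: vr[B=2048/141] → run B
t=30: vr[B=7168/423] → run B
t=31: (idle)
t=32: (idle)
t=33: (idle)
t=34: (idle)

running at tick 22 = A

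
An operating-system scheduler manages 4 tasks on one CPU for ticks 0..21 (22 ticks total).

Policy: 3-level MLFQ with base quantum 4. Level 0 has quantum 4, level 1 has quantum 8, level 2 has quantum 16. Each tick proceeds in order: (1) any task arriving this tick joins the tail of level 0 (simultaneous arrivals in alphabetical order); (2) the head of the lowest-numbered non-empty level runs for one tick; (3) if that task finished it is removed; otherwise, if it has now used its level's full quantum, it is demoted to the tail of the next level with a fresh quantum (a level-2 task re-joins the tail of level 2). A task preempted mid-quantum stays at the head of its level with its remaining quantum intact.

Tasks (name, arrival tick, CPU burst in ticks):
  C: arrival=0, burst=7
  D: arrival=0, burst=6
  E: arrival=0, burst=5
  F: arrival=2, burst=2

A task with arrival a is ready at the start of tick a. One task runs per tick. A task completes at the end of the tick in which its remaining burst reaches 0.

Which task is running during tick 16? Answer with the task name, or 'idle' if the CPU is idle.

t=0: L0/L1/L2 = CDE/-/- → run C
t=1: L0/L1/L2 = CDE/-/- → run C
t=2: L0/L1/L2 = CDEF/-/- → run C
t=3: L0/L1/L2 = CDEF/-/- → run C
t=4: L0/L1/L2 = DEF/C/- → run D
t=5: L0/L1/L2 = DEF/C/- → run D
t=6: L0/L1/L2 = DEF/C/- → run D
t=7: L0/L1/L2 = DEF/C/- → run D
t=8: L0/L1/L2 = EF/CD/- → run E
t=9: L0/L1/L2 = EF/CD/- → run E
t=10: L0/L1/L2 = EF/CD/- → run E
t=11: L0/L1/L2 = EF/CD/- → run E
t=12: L0/L1/L2 = F/CDE/- → run F
t=13: L0/L1/L2 = F/CDE/- → run F
t=14: L0/L1/L2 = -/CDE/- → run C
t=15: L0/L1/L2 = -/CDE/- → run C
t=16: L0/L1/L2 = -/CDE/- → run C
t=17: L0/L1/L2 = -/DE/- → run D
t=18: L0/L1/L2 = -/DE/- → run D
t=19: L0/L1/L2 = -/E/- → run E
t=20: (idle)
t=21: (idle)

running at tick 16 = C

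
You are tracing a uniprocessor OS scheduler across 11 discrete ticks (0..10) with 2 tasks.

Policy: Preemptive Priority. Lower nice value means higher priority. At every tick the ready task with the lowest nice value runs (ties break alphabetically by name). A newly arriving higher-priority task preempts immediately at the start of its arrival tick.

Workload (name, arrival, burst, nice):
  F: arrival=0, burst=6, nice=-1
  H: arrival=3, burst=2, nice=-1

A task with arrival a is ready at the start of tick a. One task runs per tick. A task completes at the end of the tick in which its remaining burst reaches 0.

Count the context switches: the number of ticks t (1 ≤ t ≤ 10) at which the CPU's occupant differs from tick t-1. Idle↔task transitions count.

t=0: ready={F} → run F
t=1: ready={F} → run F
t=2: ready={F} → run F
t=3: ready={F,H} → run F
t=4: ready={F,H} → run F
t=5: ready={F,H} → run F
t=6: ready={H} → run H
t=7: ready={H} → run H
t=8: (idle)
t=9: (idle)
t=10: (idle)

context switches = 2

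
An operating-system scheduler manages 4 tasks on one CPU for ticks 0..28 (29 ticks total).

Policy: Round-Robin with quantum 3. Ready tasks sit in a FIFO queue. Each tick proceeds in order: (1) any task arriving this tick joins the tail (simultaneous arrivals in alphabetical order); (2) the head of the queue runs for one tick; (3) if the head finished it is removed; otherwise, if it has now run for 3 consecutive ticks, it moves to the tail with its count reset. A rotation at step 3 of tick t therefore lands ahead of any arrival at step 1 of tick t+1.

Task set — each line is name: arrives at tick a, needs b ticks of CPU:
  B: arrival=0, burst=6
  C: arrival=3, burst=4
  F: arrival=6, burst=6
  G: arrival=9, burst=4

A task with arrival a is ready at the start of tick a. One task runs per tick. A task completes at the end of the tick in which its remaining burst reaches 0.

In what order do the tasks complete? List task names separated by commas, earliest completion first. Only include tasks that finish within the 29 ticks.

t=0: queue=[B] q_used=0 → run B
t=1: queue=[B] q_used=1 → run B
t=2: queue=[B] q_used=2 → run B
t=3: queue=[B,C] q_used=0 → run B
t=4: queue=[B,C] q_used=1 → run B
t=5: queue=[B,C] q_used=2 → run B
t=6: queue=[C,F] q_used=0 → run C
t=7: queue=[C,F] q_used=1 → run C
t=8: queue=[C,F] q_used=2 → run C
t=9: queue=[F,C,G] q_used=0 → run F
t=10: queue=[F,C,G] q_used=1 → run F
t=11: queue=[F,C,G] q_used=2 → run F
t=12: queue=[C,G,F] q_used=0 → run C
t=13: queue=[G,F] q_used=0 → run G
t=14: queue=[G,F] q_used=1 → run G
t=15: queue=[G,F] q_used=2 → run G
t=16: queue=[F,G] q_used=0 → run F
t=17: queue=[F,G] q_used=1 → run F
t=18: queue=[F,G] q_used=2 → run F
t=19: queue=[G] q_used=0 → run G
t=20: (idle)
t=21: (idle)
t=22: (idle)
t=23: (idle)
t=24: (idle)
t=25: (idle)
t=26: (idle)
t=27: (idle)
t=28: (idle)

completion order = B, C, F, G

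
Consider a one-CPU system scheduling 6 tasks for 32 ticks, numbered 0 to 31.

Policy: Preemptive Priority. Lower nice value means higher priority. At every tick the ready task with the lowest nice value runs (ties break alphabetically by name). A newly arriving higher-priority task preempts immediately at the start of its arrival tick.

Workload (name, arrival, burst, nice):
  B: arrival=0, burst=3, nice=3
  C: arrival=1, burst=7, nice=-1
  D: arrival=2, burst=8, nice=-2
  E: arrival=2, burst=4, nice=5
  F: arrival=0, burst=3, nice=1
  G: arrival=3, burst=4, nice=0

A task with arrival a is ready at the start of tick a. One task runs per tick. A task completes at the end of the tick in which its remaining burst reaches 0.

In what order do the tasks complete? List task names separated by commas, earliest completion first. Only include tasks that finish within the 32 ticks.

completion order = D, C, G, F, B, E

t=0: ready={B,F} → run F
t=1: ready={B,C,F} → run C
t=2: ready={B,C,D,E,F} → run D
t=3: ready={B,C,D,E,F,G} → run D
t=4: ready={B,C,D,E,F,G} → run D
t=5: ready={B,C,D,E,F,G} → run D
t=6: ready={B,C,D,E,F,G} → run D
t=7: ready={B,C,D,E,F,G} → run D
t=8: ready={B,C,D,E,F,G} → run D
t=9: ready={B,C,D,E,F,G} → run D
t=10: ready={B,C,E,F,G} → run C
t=11: ready={B,C,E,F,G} → run C
t=12: ready={B,C,E,F,G} → run C
t=13: ready={B,C,E,F,G} → run C
t=14: ready={B,C,E,F,G} → run C
t=15: ready={B,C,E,F,G} → run C
t=16: ready={B,E,F,G} → run G
t=17: ready={B,E,F,G} → run G
t=18: ready={B,E,F,G} → run G
t=19: ready={B,E,F,G} → run G
t=20: ready={B,E,F} → run F
t=21: ready={B,E,F} → run F
t=22: ready={B,E} → run B
t=23: ready={B,E} → run B
t=24: ready={B,E} → run B
t=25: ready={E} → run E
t=26: ready={E} → run E
t=27: ready={E} → run E
t=28: ready={E} → run E
t=29: (idle)
t=30: (idle)
t=31: (idle)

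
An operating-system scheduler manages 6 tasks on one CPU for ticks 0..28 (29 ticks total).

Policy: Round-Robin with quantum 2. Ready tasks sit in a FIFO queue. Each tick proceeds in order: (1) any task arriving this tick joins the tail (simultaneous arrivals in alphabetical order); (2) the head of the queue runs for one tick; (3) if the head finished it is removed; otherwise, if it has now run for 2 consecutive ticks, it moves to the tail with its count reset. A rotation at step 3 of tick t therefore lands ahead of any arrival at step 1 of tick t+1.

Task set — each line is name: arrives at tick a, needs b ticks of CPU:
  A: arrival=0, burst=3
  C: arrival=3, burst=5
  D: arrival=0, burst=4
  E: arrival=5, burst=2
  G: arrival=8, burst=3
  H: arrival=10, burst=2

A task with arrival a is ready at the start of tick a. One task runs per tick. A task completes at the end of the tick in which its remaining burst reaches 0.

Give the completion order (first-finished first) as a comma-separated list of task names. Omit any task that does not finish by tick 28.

completion order = A, D, E, H, C, G

t=0: queue=[A,D] q_used=0 → run A
t=1: queue=[A,D] q_used=1 → run A
t=2: queue=[D,A] q_used=0 → run D
t=3: queue=[D,A,C] q_used=1 → run D
t=4: queue=[A,C,D] q_used=0 → run A
t=5: queue=[C,D,E] q_used=0 → run C
t=6: queue=[C,D,E] q_used=1 → run C
t=7: queue=[D,E,C] q_used=0 → run D
t=8: queue=[D,E,C,G] q_used=1 → run D
t=9: queue=[E,C,G] q_used=0 → run E
t=10: queue=[E,C,G,H] q_used=1 → run E
t=11: queue=[C,G,H] q_used=0 → run C
t=12: queue=[C,G,H] q_used=1 → run C
t=13: queue=[G,H,C] q_used=0 → run G
t=14: queue=[G,H,C] q_used=1 → run G
t=15: queue=[H,C,G] q_used=0 → run H
t=16: queue=[H,C,G] q_used=1 → run H
t=17: queue=[C,G] q_used=0 → run C
t=18: queue=[G] q_used=0 → run G
t=19: (idle)
t=20: (idle)
t=21: (idle)
t=22: (idle)
t=23: (idle)
t=24: (idle)
t=25: (idle)
t=26: (idle)
t=27: (idle)
t=28: (idle)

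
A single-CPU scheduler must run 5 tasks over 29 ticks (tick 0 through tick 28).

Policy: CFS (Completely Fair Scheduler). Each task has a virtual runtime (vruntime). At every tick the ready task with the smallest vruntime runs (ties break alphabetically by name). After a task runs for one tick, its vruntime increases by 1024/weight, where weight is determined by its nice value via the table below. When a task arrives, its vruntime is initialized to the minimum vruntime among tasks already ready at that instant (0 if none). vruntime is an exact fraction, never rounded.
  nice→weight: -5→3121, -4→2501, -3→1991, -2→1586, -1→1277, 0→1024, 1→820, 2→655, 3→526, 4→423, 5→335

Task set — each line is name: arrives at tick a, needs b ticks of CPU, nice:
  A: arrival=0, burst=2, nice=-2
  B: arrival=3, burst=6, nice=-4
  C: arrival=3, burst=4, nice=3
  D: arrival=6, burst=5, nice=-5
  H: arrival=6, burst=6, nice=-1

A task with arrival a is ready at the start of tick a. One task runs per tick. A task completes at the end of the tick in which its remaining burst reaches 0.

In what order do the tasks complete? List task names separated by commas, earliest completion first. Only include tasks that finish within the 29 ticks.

completion order = A, B, D, H, C

t=0: vr[A=0] → run A
t=1: vr[A=512/793] → run A
t=2: (idle)
t=3: vr[B=0 C=0] → run B
t=4: vr[B=1024/2501 C=0] → run C
t=5: vr[B=1024/2501 C=512/263] → run B
t=6: vr[B=2048/2501 C=512/263 D=2048/2501 H=2048/2501] → run B
t=7: vr[B=3072/2501 C=512/263 D=2048/2501 H=2048/2501] → run D
t=8: vr[B=3072/2501 C=512/263 D=8952832/7805621 H=2048/2501] → run H
t=9: vr[B=3072/2501 C=512/263 D=8952832/7805621 H=5176320/3193777] → run D
t=10: vr[B=3072/2501 C=512/263 D=11513856/7805621 H=5176320/3193777] → run B
t=11: vr[B=4096/2501 C=512/263 D=11513856/7805621 H=5176320/3193777] → run D
t=12: vr[B=4096/2501 C=512/263 D=14074880/7805621 H=5176320/3193777] → run H
t=13: vr[B=4096/2501 C=512/263 D=14074880/7805621 H=7737344/3193777] → run B
t=14: vr[B=5120/2501 C=512/263 D=14074880/7805621 H=7737344/3193777] → run D
t=15: vr[B=5120/2501 C=512/263 D=16635904/7805621 H=7737344/3193777] → run C
t=16: vr[B=5120/2501 C=1024/263 D=16635904/7805621 H=7737344/3193777] → run B
t=17: vr[C=1024/263 D=16635904/7805621 H=7737344/3193777] → run D
t=18: vr[C=1024/263 H=7737344/3193777] → run H
t=19: vr[C=1024/263 H=10298368/3193777] → run H
t=20: vr[C=1024/263 H=12859392/3193777] → run C
t=21: vr[C=1536/263 H=12859392/3193777] → run H
t=22: vr[C=1536/263 H=15420416/3193777] → run H
t=23: vr[C=1536/263] → run C
t=24: (idle)
t=25: (idle)
t=26: (idle)
t=27: (idle)
t=28: (idle)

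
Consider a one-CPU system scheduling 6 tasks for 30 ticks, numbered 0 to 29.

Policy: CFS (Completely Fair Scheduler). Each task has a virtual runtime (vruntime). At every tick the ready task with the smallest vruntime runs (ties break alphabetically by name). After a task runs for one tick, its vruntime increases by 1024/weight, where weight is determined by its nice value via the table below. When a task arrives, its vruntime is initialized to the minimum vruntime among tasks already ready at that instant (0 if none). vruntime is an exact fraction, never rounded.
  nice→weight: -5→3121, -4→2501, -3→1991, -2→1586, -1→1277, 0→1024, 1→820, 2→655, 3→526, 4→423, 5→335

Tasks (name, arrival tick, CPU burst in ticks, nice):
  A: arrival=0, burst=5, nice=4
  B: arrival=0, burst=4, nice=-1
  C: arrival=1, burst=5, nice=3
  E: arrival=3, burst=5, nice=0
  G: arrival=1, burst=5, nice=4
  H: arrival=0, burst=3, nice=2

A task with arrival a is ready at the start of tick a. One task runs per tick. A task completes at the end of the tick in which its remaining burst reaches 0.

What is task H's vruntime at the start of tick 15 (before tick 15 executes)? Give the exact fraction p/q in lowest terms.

t=0: vr[A=0 B=0 H=0] → run A
t=1: vr[A=1024/423 B=0 C=0 G=0 H=0] → run B
t=2: vr[A=1024/423 B=1024/1277 C=0 G=0 H=0] → run C
t=3: vr[A=1024/423 B=1024/1277 C=512/263 E=0 G=0 H=0] → run E
t=4: vr[A=1024/423 B=1024/1277 C=512/263 E=1 G=0 H=0] → run G
t=5: vr[A=1024/423 B=1024/1277 C=512/263 E=1 G=1024/423 H=0] → run H
t=6: vr[A=1024/423 B=1024/1277 C=512/263 E=1 G=1024/423 H=1024/655] → run B
t=7: vr[A=1024/423 B=2048/1277 C=512/263 E=1 G=1024/423 H=1024/655] → run E
t=8: vr[A=1024/423 B=2048/1277 C=512/263 E=2 G=1024/423 H=1024/655] → run H
t=9: vr[A=1024/423 B=2048/1277 C=512/263 E=2 G=1024/423 H=2048/655] → run B
t=10: vr[A=1024/423 B=3072/1277 C=512/263 E=2 G=1024/423 H=2048/655] → run C
t=11: vr[A=1024/423 B=3072/1277 C=1024/263 E=2 G=1024/423 H=2048/655] → run E
t=12: vr[A=1024/423 B=3072/1277 C=1024/263 E=3 G=1024/423 H=2048/655] → run B
t=13: vr[A=1024/423 C=1024/263 E=3 G=1024/423 H=2048/655] → run A
t=14: vr[A=2048/423 C=1024/263 E=3 G=1024/423 H=2048/655] → run G
t=15: vr[A=2048/423 C=1024/263 E=3 G=2048/423 H=2048/655] → run E
t=16: vr[A=2048/423 C=1024/263 E=4 G=2048/423 H=2048/655] → run H
t=17: vr[A=2048/423 C=1024/263 E=4 G=2048/423] → run C
t=18: vr[A=2048/423 C=1536/263 E=4 G=2048/423] → run E
t=19: vr[A=2048/423 C=1536/263 G=2048/423] → run A
t=20: vr[A=1024/141 C=1536/263 G=2048/423] → run G
t=21: vr[A=1024/141 C=1536/263 G=1024/141] → run C
t=22: vr[A=1024/141 C=2048/263 G=1024/141] → run A
t=23: vr[A=4096/423 C=2048/263 G=1024/141] → run G
t=24: vr[A=4096/423 C=2048/263 G=4096/423] → run C
t=25: vr[A=4096/423 G=4096/423] → run A
t=26: vr[G=4096/423] → run G
t=27: (idle)
t=28: (idle)
t=29: (idle)

vruntime(H, start of tick 15) = 2048/655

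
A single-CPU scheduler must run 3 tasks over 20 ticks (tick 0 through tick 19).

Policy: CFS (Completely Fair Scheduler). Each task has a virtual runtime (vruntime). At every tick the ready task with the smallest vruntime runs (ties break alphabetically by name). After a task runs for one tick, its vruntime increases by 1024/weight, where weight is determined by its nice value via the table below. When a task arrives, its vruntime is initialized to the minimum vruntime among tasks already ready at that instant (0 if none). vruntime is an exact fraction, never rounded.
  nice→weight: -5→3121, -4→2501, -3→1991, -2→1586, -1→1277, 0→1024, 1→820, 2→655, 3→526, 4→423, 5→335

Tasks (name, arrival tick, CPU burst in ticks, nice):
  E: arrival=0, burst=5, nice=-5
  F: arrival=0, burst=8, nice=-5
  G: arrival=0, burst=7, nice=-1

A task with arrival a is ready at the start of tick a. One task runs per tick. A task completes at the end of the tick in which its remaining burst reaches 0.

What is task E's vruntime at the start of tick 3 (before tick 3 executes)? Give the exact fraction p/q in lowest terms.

vruntime(E, start of tick 3) = 1024/3121

t=0: vr[E=0 F=0 G=0] → run E
t=1: vr[E=1024/3121 F=0 G=0] → run F
t=2: vr[E=1024/3121 F=1024/3121 G=0] → run G
t=3: vr[E=1024/3121 F=1024/3121 G=1024/1277] → run E
t=4: vr[E=2048/3121 F=1024/3121 G=1024/1277] → run F
t=5: vr[E=2048/3121 F=2048/3121 G=1024/1277] → run E
t=6: vr[E=3072/3121 F=2048/3121 G=1024/1277] → run F
t=7: vr[E=3072/3121 F=3072/3121 G=1024/1277] → run G
t=8: vr[E=3072/3121 F=3072/3121 G=2048/1277] → run E
t=9: vr[E=4096/3121 F=3072/3121 G=2048/1277] → run F
t=10: vr[E=4096/3121 F=4096/3121 G=2048/1277] → run E
t=11: vr[F=4096/3121 G=2048/1277] → run F
t=12: vr[F=5120/3121 G=2048/1277] → run G
t=13: vr[F=5120/3121 G=3072/1277] → run F
t=14: vr[F=6144/3121 G=3072/1277] → run F
t=15: vr[F=7168/3121 G=3072/1277] → run F
t=16: vr[G=3072/1277] → run G
t=17: vr[G=4096/1277] → run G
t=18: vr[G=5120/1277] → run G
t=19: vr[G=6144/1277] → run G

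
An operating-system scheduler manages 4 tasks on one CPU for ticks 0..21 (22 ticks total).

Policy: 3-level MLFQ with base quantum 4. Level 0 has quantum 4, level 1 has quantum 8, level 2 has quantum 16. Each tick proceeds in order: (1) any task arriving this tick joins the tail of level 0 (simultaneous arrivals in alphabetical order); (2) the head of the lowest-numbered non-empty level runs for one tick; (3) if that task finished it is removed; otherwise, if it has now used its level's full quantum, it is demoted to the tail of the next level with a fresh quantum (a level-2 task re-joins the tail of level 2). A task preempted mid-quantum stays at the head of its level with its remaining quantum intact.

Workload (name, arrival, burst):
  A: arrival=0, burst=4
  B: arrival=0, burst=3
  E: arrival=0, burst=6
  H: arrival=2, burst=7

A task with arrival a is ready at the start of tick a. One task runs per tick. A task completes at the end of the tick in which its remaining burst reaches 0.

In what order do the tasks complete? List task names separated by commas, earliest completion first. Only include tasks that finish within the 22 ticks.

t=0: L0/L1/L2 = ABE/-/- → run A
t=1: L0/L1/L2 = ABE/-/- → run A
t=2: L0/L1/L2 = ABEH/-/- → run A
t=3: L0/L1/L2 = ABEH/-/- → run A
t=4: L0/L1/L2 = BEH/-/- → run B
t=5: L0/L1/L2 = BEH/-/- → run B
t=6: L0/L1/L2 = BEH/-/- → run B
t=7: L0/L1/L2 = EH/-/- → run E
t=8: L0/L1/L2 = EH/-/- → run E
t=9: L0/L1/L2 = EH/-/- → run E
t=10: L0/L1/L2 = EH/-/- → run E
t=11: L0/L1/L2 = H/E/- → run H
t=12: L0/L1/L2 = H/E/- → run H
t=13: L0/L1/L2 = H/E/- → run H
t=14: L0/L1/L2 = H/E/- → run H
t=15: L0/L1/L2 = -/EH/- → run E
t=16: L0/L1/L2 = -/EH/- → run E
t=17: L0/L1/L2 = -/H/- → run H
t=18: L0/L1/L2 = -/H/- → run H
t=19: L0/L1/L2 = -/H/- → run H
t=20: (idle)
t=21: (idle)

completion order = A, B, E, H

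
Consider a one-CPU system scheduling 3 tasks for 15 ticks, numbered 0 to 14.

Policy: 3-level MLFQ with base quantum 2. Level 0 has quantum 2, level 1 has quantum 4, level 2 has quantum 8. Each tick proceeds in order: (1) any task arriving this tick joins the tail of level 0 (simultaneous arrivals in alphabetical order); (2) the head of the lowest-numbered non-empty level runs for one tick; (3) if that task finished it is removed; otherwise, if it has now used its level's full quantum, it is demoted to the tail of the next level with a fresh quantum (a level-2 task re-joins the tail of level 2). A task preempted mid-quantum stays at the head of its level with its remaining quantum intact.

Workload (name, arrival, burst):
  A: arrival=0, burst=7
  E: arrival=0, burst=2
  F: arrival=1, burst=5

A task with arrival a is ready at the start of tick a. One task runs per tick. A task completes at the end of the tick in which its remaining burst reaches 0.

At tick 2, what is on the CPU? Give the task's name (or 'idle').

running at tick 2 = E

t=0: L0/L1/L2 = AE/-/- → run A
t=1: L0/L1/L2 = AEF/-/- → run A
t=2: L0/L1/L2 = EF/A/- → run E
t=3: L0/L1/L2 = EF/A/- → run E
t=4: L0/L1/L2 = F/A/- → run F
t=5: L0/L1/L2 = F/A/- → run F
t=6: L0/L1/L2 = -/AF/- → run A
t=7: L0/L1/L2 = -/AF/- → run A
t=8: L0/L1/L2 = -/AF/- → run A
t=9: L0/L1/L2 = -/AF/- → run A
t=10: L0/L1/L2 = -/F/A → run F
t=11: L0/L1/L2 = -/F/A → run F
t=12: L0/L1/L2 = -/F/A → run F
t=13: L0/L1/L2 = -/-/A → run A
t=14: (idle)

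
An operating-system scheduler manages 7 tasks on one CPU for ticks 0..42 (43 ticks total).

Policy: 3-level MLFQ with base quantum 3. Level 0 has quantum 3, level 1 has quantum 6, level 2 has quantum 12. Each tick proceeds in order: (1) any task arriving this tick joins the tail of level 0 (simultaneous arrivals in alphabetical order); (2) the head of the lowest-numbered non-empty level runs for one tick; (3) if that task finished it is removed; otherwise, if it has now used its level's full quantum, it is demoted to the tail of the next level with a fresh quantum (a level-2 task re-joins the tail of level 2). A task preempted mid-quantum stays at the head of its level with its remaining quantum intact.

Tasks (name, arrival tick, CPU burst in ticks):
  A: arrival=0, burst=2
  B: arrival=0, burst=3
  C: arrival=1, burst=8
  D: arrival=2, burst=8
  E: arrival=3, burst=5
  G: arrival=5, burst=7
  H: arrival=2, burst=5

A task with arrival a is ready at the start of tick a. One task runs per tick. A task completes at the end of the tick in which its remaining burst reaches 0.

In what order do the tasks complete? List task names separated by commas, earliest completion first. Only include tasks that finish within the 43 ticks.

t=0: L0/L1/L2 = AB/-/- → run A
t=1: L0/L1/L2 = ABC/-/- → run A
t=2: L0/L1/L2 = BCDH/-/- → run B
t=3: L0/L1/L2 = BCDHE/-/- → run B
t=4: L0/L1/L2 = BCDHE/-/- → run B
t=5: L0/L1/L2 = CDHEG/-/- → run C
t=6: L0/L1/L2 = CDHEG/-/- → run C
t=7: L0/L1/L2 = CDHEG/-/- → run C
t=8: L0/L1/L2 = DHEG/C/- → run D
t=9: L0/L1/L2 = DHEG/C/- → run D
t=10: L0/L1/L2 = DHEG/C/- → run D
t=11: L0/L1/L2 = HEG/CD/- → run H
t=12: L0/L1/L2 = HEG/CD/- → run H
t=13: L0/L1/L2 = HEG/CD/- → run H
t=14: L0/L1/L2 = EG/CDH/- → run E
t=15: L0/L1/L2 = EG/CDH/- → run E
t=16: L0/L1/L2 = EG/CDH/- → run E
t=17: L0/L1/L2 = G/CDHE/- → run G
t=18: L0/L1/L2 = G/CDHE/- → run G
t=19: L0/L1/L2 = G/CDHE/- → run G
t=20: L0/L1/L2 = -/CDHEG/- → run C
t=21: L0/L1/L2 = -/CDHEG/- → run C
t=22: L0/L1/L2 = -/CDHEG/- → run C
t=23: L0/L1/L2 = -/CDHEG/- → run C
t=24: L0/L1/L2 = -/CDHEG/- → run C
t=25: L0/L1/L2 = -/DHEG/- → run D
t=26: L0/L1/L2 = -/DHEG/- → run D
t=27: L0/L1/L2 = -/DHEG/- → run D
t=28: L0/L1/L2 = -/DHEG/- → run D
t=29: L0/L1/L2 = -/DHEG/- → run D
t=30: L0/L1/L2 = -/HEG/- → run H
t=31: L0/L1/L2 = -/HEG/- → run H
t=32: L0/L1/L2 = -/EG/- → run E
t=33: L0/L1/L2 = -/EG/- → run E
t=34: L0/L1/L2 = -/G/- → run G
t=35: L0/L1/L2 = -/G/- → run G
t=36: L0/L1/L2 = -/G/- → run G
t=37: L0/L1/L2 = -/G/- → run G
t=38: (idle)
t=39: (idle)
t=40: (idle)
t=41: (idle)
t=42: (idle)

completion order = A, B, C, D, H, E, G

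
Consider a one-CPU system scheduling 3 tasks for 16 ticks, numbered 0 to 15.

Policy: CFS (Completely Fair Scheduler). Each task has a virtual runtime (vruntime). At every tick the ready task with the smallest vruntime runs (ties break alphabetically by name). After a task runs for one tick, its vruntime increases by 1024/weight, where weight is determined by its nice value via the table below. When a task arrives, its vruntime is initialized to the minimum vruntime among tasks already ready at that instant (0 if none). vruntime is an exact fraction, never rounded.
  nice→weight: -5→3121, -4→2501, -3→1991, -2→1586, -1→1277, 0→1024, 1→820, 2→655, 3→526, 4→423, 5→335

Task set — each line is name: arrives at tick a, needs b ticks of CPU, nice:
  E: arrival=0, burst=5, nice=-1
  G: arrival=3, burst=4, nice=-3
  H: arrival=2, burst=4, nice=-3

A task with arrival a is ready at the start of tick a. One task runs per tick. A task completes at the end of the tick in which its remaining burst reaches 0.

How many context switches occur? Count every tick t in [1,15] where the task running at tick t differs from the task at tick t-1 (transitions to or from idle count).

context switches = 11

t=0: vr[E=0] → run E
t=1: vr[E=1024/1277] → run E
t=2: vr[E=2048/1277 H=2048/1277] → run E
t=3: vr[E=3072/1277 G=2048/1277 H=2048/1277] → run G
t=4: vr[E=3072/1277 G=5385216/2542507 H=2048/1277] → run H
t=5: vr[E=3072/1277 G=5385216/2542507 H=5385216/2542507] → run G
t=6: vr[E=3072/1277 G=6692864/2542507 H=5385216/2542507] → run H
t=7: vr[E=3072/1277 G=6692864/2542507 H=6692864/2542507] → run E
t=8: vr[E=4096/1277 G=6692864/2542507 H=6692864/2542507] → run G
t=9: vr[E=4096/1277 G=8000512/2542507 H=6692864/2542507] → run H
t=10: vr[E=4096/1277 G=8000512/2542507 H=8000512/2542507] → run G
t=11: vr[E=4096/1277 H=8000512/2542507] → run H
t=12: vr[E=4096/1277] → run E
t=13: (idle)
t=14: (idle)
t=15: (idle)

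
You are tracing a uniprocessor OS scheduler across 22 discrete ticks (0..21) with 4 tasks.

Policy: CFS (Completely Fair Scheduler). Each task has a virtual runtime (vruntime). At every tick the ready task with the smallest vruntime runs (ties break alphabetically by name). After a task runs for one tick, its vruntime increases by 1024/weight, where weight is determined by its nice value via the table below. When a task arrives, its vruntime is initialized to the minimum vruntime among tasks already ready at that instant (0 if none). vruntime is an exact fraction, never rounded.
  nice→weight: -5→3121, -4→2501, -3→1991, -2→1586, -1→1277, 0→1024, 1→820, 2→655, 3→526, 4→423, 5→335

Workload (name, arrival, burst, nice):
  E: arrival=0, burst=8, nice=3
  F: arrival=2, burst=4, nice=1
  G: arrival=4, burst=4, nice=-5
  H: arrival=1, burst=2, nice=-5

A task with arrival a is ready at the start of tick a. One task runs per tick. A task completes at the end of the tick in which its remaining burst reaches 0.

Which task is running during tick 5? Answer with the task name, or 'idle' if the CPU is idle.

t=0: vr[E=0] → run E
t=1: vr[E=512/263 H=512/263] → run E
t=2: vr[E=1024/263 F=512/263 H=512/263] → run F
t=3: vr[E=1024/263 F=172288/53915 H=512/263] → run H
t=4: vr[E=1024/263 F=172288/53915 G=1867264/820823 H=1867264/820823] → run G
t=5: vr[E=1024/263 F=172288/53915 G=2136576/820823 H=1867264/820823] → run H
t=6: vr[E=1024/263 F=172288/53915 G=2136576/820823] → run G
t=7: vr[E=1024/263 F=172288/53915 G=2405888/820823] → run G
t=8: vr[E=1024/263 F=172288/53915 G=2675200/820823] → run F
t=9: vr[E=1024/263 F=239616/53915 G=2675200/820823] → run G
t=10: vr[E=1024/263 F=239616/53915] → run E
t=11: vr[E=1536/263 F=239616/53915] → run F
t=12: vr[E=1536/263 F=306944/53915] → run F
t=13: vr[E=1536/263] → run E
t=14: vr[E=2048/263] → run E
t=15: vr[E=2560/263] → run E
t=16: vr[E=3072/263] → run E
t=17: vr[E=3584/263] → run E
t=18: (idle)
t=19: (idle)
t=20: (idle)
t=21: (idle)

running at tick 5 = H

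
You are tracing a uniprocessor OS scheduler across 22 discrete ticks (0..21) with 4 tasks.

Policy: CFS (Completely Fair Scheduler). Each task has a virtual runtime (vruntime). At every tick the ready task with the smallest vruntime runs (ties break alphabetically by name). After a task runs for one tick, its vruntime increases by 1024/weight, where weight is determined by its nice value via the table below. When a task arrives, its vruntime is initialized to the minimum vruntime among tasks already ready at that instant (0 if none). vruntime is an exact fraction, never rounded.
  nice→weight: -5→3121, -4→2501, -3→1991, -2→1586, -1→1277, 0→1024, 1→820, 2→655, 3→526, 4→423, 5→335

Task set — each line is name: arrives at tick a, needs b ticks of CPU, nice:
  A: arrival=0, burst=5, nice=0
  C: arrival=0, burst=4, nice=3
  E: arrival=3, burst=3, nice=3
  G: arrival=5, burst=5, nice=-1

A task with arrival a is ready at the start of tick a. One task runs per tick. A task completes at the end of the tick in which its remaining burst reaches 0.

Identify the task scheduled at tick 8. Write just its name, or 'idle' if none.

t=0: vr[A=0 C=0] → run A
t=1: vr[A=1 C=0] → run C
t=2: vr[A=1 C=512/263] → run A
t=3: vr[A=2 C=512/263 E=512/263] → run C
t=4: vr[A=2 C=1024/263 E=512/263] → run E
t=5: vr[A=2 C=1024/263 E=1024/263 G=2] → run A
t=6: vr[A=3 C=1024/263 E=1024/263 G=2] → run G
t=7: vr[A=3 C=1024/263 E=1024/263 G=3578/1277] → run G
t=8: vr[A=3 C=1024/263 E=1024/263 G=4602/1277] → run A
t=9: vr[A=4 C=1024/263 E=1024/263 G=4602/1277] → run G
t=10: vr[A=4 C=1024/263 E=1024/263 G=5626/1277] → run C
t=11: vr[A=4 C=1536/263 E=1024/263 G=5626/1277] → run E
t=12: vr[A=4 C=1536/263 E=1536/263 G=5626/1277] → run A
t=13: vr[C=1536/263 E=1536/263 G=5626/1277] → run G
t=14: vr[C=1536/263 E=1536/263 G=6650/1277] → run G
t=15: vr[C=1536/263 E=1536/263] → run C
t=16: vr[E=1536/263] → run E
t=17: (idle)
t=18: (idle)
t=19: (idle)
t=20: (idle)
t=21: (idle)

running at tick 8 = A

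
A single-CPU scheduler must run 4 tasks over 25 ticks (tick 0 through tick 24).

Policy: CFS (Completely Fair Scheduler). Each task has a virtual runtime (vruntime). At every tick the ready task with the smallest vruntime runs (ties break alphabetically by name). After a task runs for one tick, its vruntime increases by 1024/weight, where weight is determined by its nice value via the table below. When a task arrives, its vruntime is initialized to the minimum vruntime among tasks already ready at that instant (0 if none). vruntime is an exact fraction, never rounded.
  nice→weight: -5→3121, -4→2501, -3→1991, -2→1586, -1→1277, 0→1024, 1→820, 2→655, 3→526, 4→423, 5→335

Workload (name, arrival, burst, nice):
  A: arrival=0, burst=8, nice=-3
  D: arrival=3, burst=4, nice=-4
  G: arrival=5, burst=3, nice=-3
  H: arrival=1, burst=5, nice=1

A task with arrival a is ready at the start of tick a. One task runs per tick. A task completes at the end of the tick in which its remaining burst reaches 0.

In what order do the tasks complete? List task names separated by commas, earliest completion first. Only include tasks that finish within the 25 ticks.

completion order = D, G, A, H

t=0: vr[A=0] → run A
t=1: vr[A=1024/1991 H=1024/1991] → run A
t=2: vr[A=2048/1991 H=1024/1991] → run H
t=3: vr[A=2048/1991 D=2048/1991 H=719616/408155] → run A
t=4: vr[A=3072/1991 D=2048/1991 H=719616/408155] → run D
t=5: vr[A=3072/1991 D=7160832/4979491 G=7160832/4979491 H=719616/408155] → run D
t=6: vr[A=3072/1991 D=9199616/4979491 G=7160832/4979491 H=719616/408155] → run G
t=7: vr[A=3072/1991 D=9199616/4979491 G=9721856/4979491 H=719616/408155] → run A
t=8: vr[A=4096/1991 D=9199616/4979491 G=9721856/4979491 H=719616/408155] → run H
t=9: vr[A=4096/1991 D=9199616/4979491 G=9721856/4979491 H=1229312/408155] → run D
t=10: vr[A=4096/1991 D=11238400/4979491 G=9721856/4979491 H=1229312/408155] → run G
t=11: vr[A=4096/1991 D=11238400/4979491 G=12282880/4979491 H=1229312/408155] → run A
t=12: vr[A=5120/1991 D=11238400/4979491 G=12282880/4979491 H=1229312/408155] → run D
t=13: vr[A=5120/1991 G=12282880/4979491 H=1229312/408155] → run G
t=14: vr[A=5120/1991 H=1229312/408155] → run A
t=15: vr[A=6144/1991 H=1229312/408155] → run H
t=16: vr[A=6144/1991 H=1739008/408155] → run A
t=17: vr[A=7168/1991 H=1739008/408155] → run A
t=18: vr[H=1739008/408155] → run H
t=19: vr[H=2248704/408155] → run H
t=20: (idle)
t=21: (idle)
t=22: (idle)
t=23: (idle)
t=24: (idle)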